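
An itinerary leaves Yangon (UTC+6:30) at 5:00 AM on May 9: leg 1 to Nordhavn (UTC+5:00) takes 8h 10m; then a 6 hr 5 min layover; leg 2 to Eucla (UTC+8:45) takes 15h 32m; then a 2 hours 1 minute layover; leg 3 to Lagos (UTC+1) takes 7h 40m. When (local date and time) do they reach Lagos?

2:58 PM on May 10

Convert departure to UTC: 5:00 AM − 6:30 = 10:30 PM UTC on May 8.
Add 8 hours and 10 minutes leg 1 → 6:40 AM UTC (May 9).
Add 6 hours and 5 minutes layover in Nordhavn → 12:45 PM UTC.
Add 15 hours 32 minutes leg 2 → 4:17 AM UTC (May 10).
Add 2 hours and 1 minute layover in Eucla → 6:18 AM UTC.
Add 7 hours 40 minutes leg 3 → 1:58 PM UTC.
Lagos is UTC+1:00, so local arrival = 1:58 PM + 1:00 = 2:58 PM on May 10.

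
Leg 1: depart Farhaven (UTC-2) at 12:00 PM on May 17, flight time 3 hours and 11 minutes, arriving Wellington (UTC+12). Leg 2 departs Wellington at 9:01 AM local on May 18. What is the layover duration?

3 hours 50 minutes

Convert departure to UTC: 12:00 PM + 2:00 = 2:00 PM UTC on May 17.
Add 3 hours and 11 minutes flight time → 5:11 PM UTC.
Wellington is UTC+12:00, so local arrival = 5:11 PM + 12:00 = 5:11 AM on May 18.
Layover = 9:01 AM − 5:11 AM = 3 hours 50 minutes.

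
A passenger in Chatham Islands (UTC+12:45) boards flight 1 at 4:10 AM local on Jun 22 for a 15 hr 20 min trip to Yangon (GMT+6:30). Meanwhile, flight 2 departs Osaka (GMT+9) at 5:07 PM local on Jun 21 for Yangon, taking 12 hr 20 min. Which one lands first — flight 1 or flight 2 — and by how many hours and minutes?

the second, by 10 hours 18 minutes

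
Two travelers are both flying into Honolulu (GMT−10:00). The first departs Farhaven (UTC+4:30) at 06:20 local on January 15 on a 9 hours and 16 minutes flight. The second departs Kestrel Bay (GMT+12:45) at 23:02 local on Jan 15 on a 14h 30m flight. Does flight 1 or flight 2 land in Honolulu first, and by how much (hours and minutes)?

Flight 1 in UTC: 06:20 − 4:30 = 01:50 on Jan 15.
+9 hours 16 minutes → arrive 11:06 UTC on Jan 15.
Flight 2 in UTC: 23:02 − 12:45 = 10:17 on Jan 15.
+14 hours and 30 minutes → arrive 00:47 UTC on Jan 16.
Flight 1 lands earlier by 13 hours 41 minutes.

the first, by 13 hours 41 minutes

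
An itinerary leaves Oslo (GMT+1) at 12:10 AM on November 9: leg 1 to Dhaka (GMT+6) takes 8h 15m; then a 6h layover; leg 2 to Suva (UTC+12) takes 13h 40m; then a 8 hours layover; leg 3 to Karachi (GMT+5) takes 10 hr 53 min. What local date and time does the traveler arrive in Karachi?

Convert departure to UTC: 12:10 AM − 1:00 = 11:10 PM UTC on Nov 8.
Add 8 hours and 15 minutes leg 1 → 7:25 AM UTC (Nov 9).
Add 6 hours layover in Dhaka → 1:25 PM UTC.
Add 13 hours and 40 minutes leg 2 → 3:05 AM UTC (Nov 10).
Add 8 hours layover in Suva → 11:05 AM UTC.
Add 10 hours 53 minutes leg 3 → 9:58 PM UTC.
Karachi is UTC+5:00, so local arrival = 9:58 PM + 5:00 = 2:58 AM on Nov 11.

2:58 AM on November 11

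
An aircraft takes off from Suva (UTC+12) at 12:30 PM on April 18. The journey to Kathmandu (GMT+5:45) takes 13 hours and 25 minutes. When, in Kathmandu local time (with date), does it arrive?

Convert departure to UTC: 12:30 PM − 12:00 = 12:30 AM UTC on Apr 18.
Add 13 hours 25 minutes travel time → 1:55 PM UTC.
Kathmandu is UTC+5:45, so local arrival = 1:55 PM + 5:45 = 7:40 PM on Apr 18.

7:40 PM on April 18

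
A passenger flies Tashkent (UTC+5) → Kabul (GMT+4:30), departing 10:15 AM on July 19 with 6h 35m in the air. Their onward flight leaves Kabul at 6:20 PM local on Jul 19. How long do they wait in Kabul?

2 hours

Convert departure to UTC: 10:15 AM − 5:00 = 5:15 AM UTC on Jul 19.
Add 6 hours 35 minutes flight time → 11:50 AM UTC.
Kabul is UTC+4:30, so local arrival = 11:50 AM + 4:30 = 4:20 PM on Jul 19.
Layover = 6:20 PM − 4:20 PM = 2 hours.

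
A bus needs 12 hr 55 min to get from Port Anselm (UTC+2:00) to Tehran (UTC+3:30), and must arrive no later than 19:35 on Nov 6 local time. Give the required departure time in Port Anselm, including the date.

Target arrival in UTC: 19:35 − 3:30 = 16:05 on Nov 6.
Subtract 12 hours 55 minutes → departure 03:10 UTC on Nov 6.
Port Anselm is UTC+2:00: 03:10 + 2:00 = 05:10 on Nov 6.

05:10 on Nov 6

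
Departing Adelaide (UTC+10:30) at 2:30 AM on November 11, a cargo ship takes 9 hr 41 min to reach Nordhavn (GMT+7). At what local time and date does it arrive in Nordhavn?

8:41 AM on November 11

Convert departure to UTC: 2:30 AM − 10:30 = 4:00 PM UTC on Nov 10.
Add 9 hours 41 minutes travel time → 1:41 AM UTC (Nov 11).
Nordhavn is UTC+7:00, so local arrival = 1:41 AM + 7:00 = 8:41 AM on Nov 11.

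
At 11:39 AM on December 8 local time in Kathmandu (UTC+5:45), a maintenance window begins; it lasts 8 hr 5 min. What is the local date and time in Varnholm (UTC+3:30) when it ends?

5:29 PM on December 8

Convert start to UTC: 11:39 AM − 5:45 = 5:54 AM UTC on Dec 8.
Add 8 hours 5 minutes duration → 1:59 PM UTC.
Varnholm is UTC+3:30, so local end time = 1:59 PM + 3:30 = 5:29 PM on Dec 8.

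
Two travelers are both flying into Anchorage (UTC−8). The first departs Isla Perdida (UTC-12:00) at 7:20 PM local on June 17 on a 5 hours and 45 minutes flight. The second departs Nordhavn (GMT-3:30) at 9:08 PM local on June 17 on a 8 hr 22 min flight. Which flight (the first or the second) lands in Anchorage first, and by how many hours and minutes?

the second, by 4 hours 5 minutes

Flight 1 in UTC: 7:20 PM + 12:00 = 7:20 AM on Jun 18.
+5 hours and 45 minutes → arrive 1:05 PM UTC on Jun 18.
Flight 2 in UTC: 9:08 PM + 3:30 = 12:38 AM on Jun 18.
+8 hours and 22 minutes → arrive 9:00 AM UTC on Jun 18.
Flight 2 lands earlier by 4 hours 5 minutes.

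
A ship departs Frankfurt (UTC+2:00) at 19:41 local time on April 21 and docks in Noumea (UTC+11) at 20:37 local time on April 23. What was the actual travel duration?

Noumea is 9:00 ahead of Frankfurt.
Clock-face elapsed time (ignoring zones) is 48 hours 56 minutes.
Actual elapsed = 48 hours 56 minutes − 9:00 = 39 hours 56 minutes.

39 hours 56 minutes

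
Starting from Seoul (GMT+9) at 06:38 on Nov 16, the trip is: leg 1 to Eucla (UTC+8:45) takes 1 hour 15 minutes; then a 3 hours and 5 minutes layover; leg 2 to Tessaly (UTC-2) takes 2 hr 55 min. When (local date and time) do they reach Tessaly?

02:53 on Nov 16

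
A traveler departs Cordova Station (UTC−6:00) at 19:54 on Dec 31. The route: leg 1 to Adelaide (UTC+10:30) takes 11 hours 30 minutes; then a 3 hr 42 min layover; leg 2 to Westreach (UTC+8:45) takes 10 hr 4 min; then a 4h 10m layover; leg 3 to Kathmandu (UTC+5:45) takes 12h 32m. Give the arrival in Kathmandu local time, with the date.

01:37 on January 3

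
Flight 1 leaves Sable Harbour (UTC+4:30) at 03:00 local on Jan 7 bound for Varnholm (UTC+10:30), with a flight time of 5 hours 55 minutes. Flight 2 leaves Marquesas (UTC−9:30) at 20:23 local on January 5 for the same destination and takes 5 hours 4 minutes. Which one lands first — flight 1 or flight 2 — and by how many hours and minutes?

the second, by 17 hours 28 minutes

Flight 1 in UTC: 03:00 − 4:30 = 22:30 on Jan 6.
+5 hours and 55 minutes → arrive 04:25 UTC on Jan 7.
Flight 2 in UTC: 20:23 + 9:30 = 05:53 on Jan 6.
+5 hours and 4 minutes → arrive 10:57 UTC on Jan 6.
Flight 2 lands earlier by 17 hours 28 minutes.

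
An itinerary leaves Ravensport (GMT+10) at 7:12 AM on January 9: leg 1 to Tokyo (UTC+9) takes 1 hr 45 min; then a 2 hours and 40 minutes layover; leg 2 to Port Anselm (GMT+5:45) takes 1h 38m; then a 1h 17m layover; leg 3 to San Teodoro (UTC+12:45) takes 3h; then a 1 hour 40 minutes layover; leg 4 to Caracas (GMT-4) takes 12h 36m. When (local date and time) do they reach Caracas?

Convert departure to UTC: 7:12 AM − 10:00 = 9:12 PM UTC on Jan 8.
Add 1 hour and 45 minutes leg 1 → 10:57 PM UTC.
Add 2 hours 40 minutes layover in Tokyo → 1:37 AM UTC (Jan 9).
Add 1 hour and 38 minutes leg 2 → 3:15 AM UTC.
Add 1 hour and 17 minutes layover in Port Anselm → 4:32 AM UTC.
Add 3 hours leg 3 → 7:32 AM UTC.
Add 1 hour 40 minutes layover in San Teodoro → 9:12 AM UTC.
Add 12 hours 36 minutes leg 4 → 9:48 PM UTC.
Caracas is UTC−4:00, so local arrival = 9:48 PM − 4:00 = 5:48 PM on Jan 9.

5:48 PM on January 9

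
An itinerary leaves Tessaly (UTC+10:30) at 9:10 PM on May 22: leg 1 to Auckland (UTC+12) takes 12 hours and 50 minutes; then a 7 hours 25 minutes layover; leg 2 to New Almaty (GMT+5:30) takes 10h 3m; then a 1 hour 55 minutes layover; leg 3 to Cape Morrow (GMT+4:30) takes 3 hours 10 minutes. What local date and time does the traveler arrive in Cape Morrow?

2:33 AM on May 24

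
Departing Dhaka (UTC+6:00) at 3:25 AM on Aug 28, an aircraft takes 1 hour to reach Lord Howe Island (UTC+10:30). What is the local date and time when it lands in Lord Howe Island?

8:55 AM on August 28

Convert departure to UTC: 3:25 AM − 6:00 = 9:25 PM UTC on Aug 27.
Add 1 hour travel time → 10:25 PM UTC.
Lord Howe Island is UTC+10:30, so local arrival = 10:25 PM + 10:30 = 8:55 AM on Aug 28.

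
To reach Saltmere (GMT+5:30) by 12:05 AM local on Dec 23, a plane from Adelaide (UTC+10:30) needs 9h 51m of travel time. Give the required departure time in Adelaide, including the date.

Target arrival in UTC: 12:05 AM − 5:30 = 6:35 PM on Dec 22.
Subtract 9 hours and 51 minutes → departure 8:44 AM UTC on Dec 22.
Adelaide is UTC+10:30: 8:44 AM + 10:30 = 7:14 PM on Dec 22.

7:14 PM on December 22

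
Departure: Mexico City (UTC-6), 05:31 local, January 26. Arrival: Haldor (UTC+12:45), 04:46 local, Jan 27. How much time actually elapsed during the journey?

Departure in UTC: 05:31 + 6:00 = 11:31 on Jan 26.
Arrival in UTC: 04:46 − 12:45 = 16:01 on Jan 26.
Elapsed = 16:01 − 11:31 = 4 hours 30 minutes.

4 hours 30 minutes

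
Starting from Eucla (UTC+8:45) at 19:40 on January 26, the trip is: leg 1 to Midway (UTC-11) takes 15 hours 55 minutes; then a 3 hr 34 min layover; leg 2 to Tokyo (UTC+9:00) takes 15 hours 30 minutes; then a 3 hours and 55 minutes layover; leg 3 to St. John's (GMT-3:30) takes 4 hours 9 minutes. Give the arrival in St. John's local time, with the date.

02:28 on January 28

Convert departure to UTC: 19:40 − 8:45 = 10:55 UTC on Jan 26.
Add 15 hours and 55 minutes leg 1 → 02:50 UTC (Jan 27).
Add 3 hours 34 minutes layover in Midway → 06:24 UTC.
Add 15 hours and 30 minutes leg 2 → 21:54 UTC.
Add 3 hours and 55 minutes layover in Tokyo → 01:49 UTC (Jan 28).
Add 4 hours 9 minutes leg 3 → 05:58 UTC.
St. John's is UTC−3:30, so local arrival = 05:58 − 3:30 = 02:28 on Jan 28.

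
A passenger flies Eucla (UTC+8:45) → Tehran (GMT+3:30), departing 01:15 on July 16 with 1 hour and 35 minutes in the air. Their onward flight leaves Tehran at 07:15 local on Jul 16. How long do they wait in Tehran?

9 hours 40 minutes

Convert departure to UTC: 01:15 − 8:45 = 16:30 UTC on Jul 15.
Add 1 hour 35 minutes flight time → 18:05 UTC.
Tehran is UTC+3:30, so local arrival = 18:05 + 3:30 = 21:35 on Jul 15.
Layover = 07:15 − 21:35 (+1 day) = 9 hours 40 minutes.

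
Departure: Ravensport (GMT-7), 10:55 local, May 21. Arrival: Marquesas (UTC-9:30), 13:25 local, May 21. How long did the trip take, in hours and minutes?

Departure in UTC: 10:55 + 7:00 = 17:55 on May 21.
Arrival in UTC: 13:25 + 9:30 = 22:55 on May 21.
Elapsed = 22:55 − 17:55 = 5 hours.

5 hours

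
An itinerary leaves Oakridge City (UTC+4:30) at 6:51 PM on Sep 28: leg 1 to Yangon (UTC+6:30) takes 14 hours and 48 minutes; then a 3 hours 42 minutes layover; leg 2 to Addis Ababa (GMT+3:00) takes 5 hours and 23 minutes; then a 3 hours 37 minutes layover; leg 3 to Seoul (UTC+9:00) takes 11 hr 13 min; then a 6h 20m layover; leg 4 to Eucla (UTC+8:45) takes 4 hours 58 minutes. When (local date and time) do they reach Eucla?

1:07 AM on October 1

Convert departure to UTC: 6:51 PM − 4:30 = 2:21 PM UTC on Sep 28.
Add 14 hours and 48 minutes leg 1 → 5:09 AM UTC (Sep 29).
Add 3 hours 42 minutes layover in Yangon → 8:51 AM UTC.
Add 5 hours and 23 minutes leg 2 → 2:14 PM UTC.
Add 3 hours 37 minutes layover in Addis Ababa → 5:51 PM UTC.
Add 11 hours and 13 minutes leg 3 → 5:04 AM UTC (Sep 30).
Add 6 hours 20 minutes layover in Seoul → 11:24 AM UTC.
Add 4 hours 58 minutes leg 4 → 4:22 PM UTC.
Eucla is UTC+8:45, so local arrival = 4:22 PM + 8:45 = 1:07 AM on Oct 1.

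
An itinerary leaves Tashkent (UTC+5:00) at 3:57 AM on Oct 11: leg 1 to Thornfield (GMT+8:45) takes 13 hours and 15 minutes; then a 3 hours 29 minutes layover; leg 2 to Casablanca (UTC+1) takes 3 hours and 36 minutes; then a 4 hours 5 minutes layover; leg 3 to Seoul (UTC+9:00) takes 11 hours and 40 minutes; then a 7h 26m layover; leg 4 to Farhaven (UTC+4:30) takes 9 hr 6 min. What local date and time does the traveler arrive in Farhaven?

Convert departure to UTC: 3:57 AM − 5:00 = 10:57 PM UTC on Oct 10.
Add 13 hours 15 minutes leg 1 → 12:12 PM UTC (Oct 11).
Add 3 hours 29 minutes layover in Thornfield → 3:41 PM UTC.
Add 3 hours and 36 minutes leg 2 → 7:17 PM UTC.
Add 4 hours and 5 minutes layover in Casablanca → 11:22 PM UTC.
Add 11 hours and 40 minutes leg 3 → 11:02 AM UTC (Oct 12).
Add 7 hours and 26 minutes layover in Seoul → 6:28 PM UTC.
Add 9 hours and 6 minutes leg 4 → 3:34 AM UTC (Oct 13).
Farhaven is UTC+4:30, so local arrival = 3:34 AM + 4:30 = 8:04 AM on Oct 13.

8:04 AM on October 13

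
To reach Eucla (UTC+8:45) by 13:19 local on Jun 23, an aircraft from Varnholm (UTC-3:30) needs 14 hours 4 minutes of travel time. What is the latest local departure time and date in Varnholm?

Target arrival in UTC: 13:19 − 8:45 = 04:34 on Jun 23.
Subtract 14 hours 4 minutes → departure 14:30 UTC on Jun 22.
Varnholm is UTC−3:30: 14:30 − 3:30 = 11:00 on Jun 22.

11:00 on Jun 22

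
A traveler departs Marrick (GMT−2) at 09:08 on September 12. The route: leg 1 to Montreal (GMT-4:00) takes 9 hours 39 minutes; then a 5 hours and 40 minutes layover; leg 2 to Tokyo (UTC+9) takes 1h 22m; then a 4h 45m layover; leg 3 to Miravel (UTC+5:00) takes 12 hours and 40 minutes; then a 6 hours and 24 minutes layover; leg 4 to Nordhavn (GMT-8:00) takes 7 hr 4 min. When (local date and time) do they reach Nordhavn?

Convert departure to UTC: 09:08 + 2:00 = 11:08 UTC on Sep 12.
Add 9 hours and 39 minutes leg 1 → 20:47 UTC.
Add 5 hours 40 minutes layover in Montreal → 02:27 UTC (Sep 13).
Add 1 hour 22 minutes leg 2 → 03:49 UTC.
Add 4 hours 45 minutes layover in Tokyo → 08:34 UTC.
Add 12 hours and 40 minutes leg 3 → 21:14 UTC.
Add 6 hours and 24 minutes layover in Miravel → 03:38 UTC (Sep 14).
Add 7 hours and 4 minutes leg 4 → 10:42 UTC.
Nordhavn is UTC−8:00, so local arrival = 10:42 − 8:00 = 02:42 on Sep 14.

02:42 on September 14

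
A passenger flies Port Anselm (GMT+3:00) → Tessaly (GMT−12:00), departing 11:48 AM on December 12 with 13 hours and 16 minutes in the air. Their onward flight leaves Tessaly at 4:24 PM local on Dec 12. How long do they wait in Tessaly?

Convert departure to UTC: 11:48 AM − 3:00 = 8:48 AM UTC on Dec 12.
Add 13 hours 16 minutes flight time → 10:04 PM UTC.
Tessaly is UTC−12:00, so local arrival = 10:04 PM − 12:00 = 10:04 AM on Dec 12.
Layover = 4:24 PM − 10:04 AM = 6 hours 20 minutes.

6 hours 20 minutes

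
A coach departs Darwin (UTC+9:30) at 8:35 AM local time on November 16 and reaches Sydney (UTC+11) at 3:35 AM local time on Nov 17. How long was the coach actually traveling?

Departure in UTC: 8:35 AM − 9:30 = 11:05 PM on Nov 15.
Arrival in UTC: 3:35 AM − 11:00 = 4:35 PM on Nov 16.
Elapsed = 4:35 PM − 11:05 PM (+1 day) = 17 hours 30 minutes.

17 hours 30 minutes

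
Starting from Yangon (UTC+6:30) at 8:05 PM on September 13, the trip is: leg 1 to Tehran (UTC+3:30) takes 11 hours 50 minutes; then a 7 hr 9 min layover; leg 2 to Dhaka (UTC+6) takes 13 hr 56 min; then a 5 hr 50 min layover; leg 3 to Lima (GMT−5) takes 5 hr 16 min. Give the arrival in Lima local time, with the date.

Convert departure to UTC: 8:05 PM − 6:30 = 1:35 PM UTC on Sep 13.
Add 11 hours 50 minutes leg 1 → 1:25 AM UTC (Sep 14).
Add 7 hours and 9 minutes layover in Tehran → 8:34 AM UTC.
Add 13 hours 56 minutes leg 2 → 10:30 PM UTC.
Add 5 hours 50 minutes layover in Dhaka → 4:20 AM UTC (Sep 15).
Add 5 hours and 16 minutes leg 3 → 9:36 AM UTC.
Lima is UTC−5:00, so local arrival = 9:36 AM − 5:00 = 4:36 AM on Sep 15.

4:36 AM on Sep 15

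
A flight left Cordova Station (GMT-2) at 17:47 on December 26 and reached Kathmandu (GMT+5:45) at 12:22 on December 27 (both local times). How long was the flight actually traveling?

Departure in UTC: 17:47 + 2:00 = 19:47 on Dec 26.
Arrival in UTC: 12:22 − 5:45 = 06:37 on Dec 27.
Elapsed = 06:37 − 19:47 (+1 day) = 10 hours 50 minutes.

10 hours 50 minutes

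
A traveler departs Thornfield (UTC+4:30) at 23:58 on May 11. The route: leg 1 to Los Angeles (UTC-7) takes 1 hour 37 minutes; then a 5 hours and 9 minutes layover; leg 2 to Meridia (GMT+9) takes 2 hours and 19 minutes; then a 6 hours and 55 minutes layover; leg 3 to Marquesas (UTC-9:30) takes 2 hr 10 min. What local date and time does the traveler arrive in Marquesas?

Convert departure to UTC: 23:58 − 4:30 = 19:28 UTC on May 11.
Add 1 hour and 37 minutes leg 1 → 21:05 UTC.
Add 5 hours and 9 minutes layover in Los Angeles → 02:14 UTC (May 12).
Add 2 hours and 19 minutes leg 2 → 04:33 UTC.
Add 6 hours and 55 minutes layover in Meridia → 11:28 UTC.
Add 2 hours 10 minutes leg 3 → 13:38 UTC.
Marquesas is UTC−9:30, so local arrival = 13:38 − 9:30 = 04:08 on May 12.

04:08 on May 12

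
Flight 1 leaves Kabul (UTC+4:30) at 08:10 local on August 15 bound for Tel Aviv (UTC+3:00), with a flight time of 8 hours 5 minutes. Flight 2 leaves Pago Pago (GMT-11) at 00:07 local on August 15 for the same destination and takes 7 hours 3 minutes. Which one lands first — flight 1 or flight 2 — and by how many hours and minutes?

Flight 1 in UTC: 08:10 − 4:30 = 03:40 on Aug 15.
+8 hours 5 minutes → arrive 11:45 UTC on Aug 15.
Flight 2 in UTC: 00:07 + 11:00 = 11:07 on Aug 15.
+7 hours 3 minutes → arrive 18:10 UTC on Aug 15.
Flight 1 lands earlier by 6 hours 25 minutes.

the first, by 6 hours 25 minutes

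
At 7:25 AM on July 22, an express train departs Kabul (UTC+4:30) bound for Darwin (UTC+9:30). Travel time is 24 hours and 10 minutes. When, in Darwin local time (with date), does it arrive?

12:35 PM on July 23

Convert departure to UTC: 7:25 AM − 4:30 = 2:55 AM UTC on Jul 22.
Add 24 hours and 10 minutes travel time → 3:05 AM UTC (Jul 23).
Darwin is UTC+9:30, so local arrival = 3:05 AM + 9:30 = 12:35 PM on Jul 23.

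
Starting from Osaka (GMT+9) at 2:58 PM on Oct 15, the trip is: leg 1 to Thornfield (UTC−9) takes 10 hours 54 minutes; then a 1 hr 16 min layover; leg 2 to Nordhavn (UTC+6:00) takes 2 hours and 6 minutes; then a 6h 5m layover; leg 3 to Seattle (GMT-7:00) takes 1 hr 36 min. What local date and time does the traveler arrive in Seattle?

8:55 PM on October 15

Convert departure to UTC: 2:58 PM − 9:00 = 5:58 AM UTC on Oct 15.
Add 10 hours 54 minutes leg 1 → 4:52 PM UTC.
Add 1 hour 16 minutes layover in Thornfield → 6:08 PM UTC.
Add 2 hours and 6 minutes leg 2 → 8:14 PM UTC.
Add 6 hours and 5 minutes layover in Nordhavn → 2:19 AM UTC (Oct 16).
Add 1 hour and 36 minutes leg 3 → 3:55 AM UTC.
Seattle is UTC−7:00, so local arrival = 3:55 AM − 7:00 = 8:55 PM on Oct 15.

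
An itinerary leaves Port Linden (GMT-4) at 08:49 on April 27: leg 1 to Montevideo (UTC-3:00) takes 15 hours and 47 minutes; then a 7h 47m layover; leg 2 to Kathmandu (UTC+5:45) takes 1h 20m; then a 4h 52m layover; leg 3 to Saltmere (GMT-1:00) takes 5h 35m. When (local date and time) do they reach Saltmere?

Convert departure to UTC: 08:49 + 4:00 = 12:49 UTC on Apr 27.
Add 15 hours 47 minutes leg 1 → 04:36 UTC (Apr 28).
Add 7 hours and 47 minutes layover in Montevideo → 12:23 UTC.
Add 1 hour and 20 minutes leg 2 → 13:43 UTC.
Add 4 hours 52 minutes layover in Kathmandu → 18:35 UTC.
Add 5 hours 35 minutes leg 3 → 00:10 UTC (Apr 29).
Saltmere is UTC−1:00, so local arrival = 00:10 − 1:00 = 23:10 on Apr 28.

23:10 on Apr 28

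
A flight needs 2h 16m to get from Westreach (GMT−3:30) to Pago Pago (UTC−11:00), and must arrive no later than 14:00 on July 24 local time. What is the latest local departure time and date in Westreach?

Target arrival in UTC: 14:00 + 11:00 = 01:00 on Jul 25.
Subtract 2 hours 16 minutes → departure 22:44 UTC on Jul 24.
Westreach is UTC−3:30: 22:44 − 3:30 = 19:14 on Jul 24.

19:14 on Jul 24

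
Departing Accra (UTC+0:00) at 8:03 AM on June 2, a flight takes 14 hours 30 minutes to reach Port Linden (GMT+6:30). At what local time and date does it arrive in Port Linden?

5:03 AM on June 3

Accra is at UTC+0, so departure is already 8:03 AM UTC on Jun 2.
Add 14 hours 30 minutes travel time → 10:33 PM UTC.
Port Linden is UTC+6:30, so local arrival = 10:33 PM + 6:30 = 5:03 AM on Jun 3.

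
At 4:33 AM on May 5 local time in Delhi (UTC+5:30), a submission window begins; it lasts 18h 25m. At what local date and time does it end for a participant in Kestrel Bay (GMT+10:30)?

3:58 AM on May 6

Convert start to UTC: 4:33 AM − 5:30 = 11:03 PM UTC on May 4.
Add 18 hours 25 minutes duration → 5:28 PM UTC (May 5).
Kestrel Bay is UTC+10:30, so local end time = 5:28 PM + 10:30 = 3:58 AM on May 6.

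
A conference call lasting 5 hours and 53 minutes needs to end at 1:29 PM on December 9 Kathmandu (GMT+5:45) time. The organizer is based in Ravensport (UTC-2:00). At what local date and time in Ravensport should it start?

11:51 PM on December 8

Target end time in UTC: 1:29 PM − 5:45 = 7:44 AM on Dec 9.
Subtract 5 hours 53 minutes → start 1:51 AM UTC on Dec 9.
Ravensport is UTC−2:00: 1:51 AM − 2:00 = 11:51 PM on Dec 8.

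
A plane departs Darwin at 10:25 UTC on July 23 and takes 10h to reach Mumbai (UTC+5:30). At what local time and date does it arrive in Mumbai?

01:55 on July 24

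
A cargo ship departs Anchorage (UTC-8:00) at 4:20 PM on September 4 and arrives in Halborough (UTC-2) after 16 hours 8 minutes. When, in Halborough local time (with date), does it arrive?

2:28 PM on Sep 5

Convert departure to UTC: 4:20 PM + 8:00 = 12:20 AM UTC on Sep 5.
Add 16 hours and 8 minutes travel time → 4:28 PM UTC.
Halborough is UTC−2:00, so local arrival = 4:28 PM − 2:00 = 2:28 PM on Sep 5.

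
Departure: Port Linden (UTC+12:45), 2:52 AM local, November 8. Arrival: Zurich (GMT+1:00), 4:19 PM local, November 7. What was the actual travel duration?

1 hour 12 minutes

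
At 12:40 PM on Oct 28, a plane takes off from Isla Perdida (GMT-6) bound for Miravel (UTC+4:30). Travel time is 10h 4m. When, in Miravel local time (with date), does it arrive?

9:14 AM on October 29

Convert departure to UTC: 12:40 PM + 6:00 = 6:40 PM UTC on Oct 28.
Add 10 hours 4 minutes travel time → 4:44 AM UTC (Oct 29).
Miravel is UTC+4:30, so local arrival = 4:44 AM + 4:30 = 9:14 AM on Oct 29.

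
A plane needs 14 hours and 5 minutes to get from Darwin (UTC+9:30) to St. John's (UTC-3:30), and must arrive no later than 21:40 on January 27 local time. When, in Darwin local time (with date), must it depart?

Target arrival in UTC: 21:40 + 3:30 = 01:10 on Jan 28.
Subtract 14 hours 5 minutes → departure 11:05 UTC on Jan 27.
Darwin is UTC+9:30: 11:05 + 9:30 = 20:35 on Jan 27.

20:35 on January 27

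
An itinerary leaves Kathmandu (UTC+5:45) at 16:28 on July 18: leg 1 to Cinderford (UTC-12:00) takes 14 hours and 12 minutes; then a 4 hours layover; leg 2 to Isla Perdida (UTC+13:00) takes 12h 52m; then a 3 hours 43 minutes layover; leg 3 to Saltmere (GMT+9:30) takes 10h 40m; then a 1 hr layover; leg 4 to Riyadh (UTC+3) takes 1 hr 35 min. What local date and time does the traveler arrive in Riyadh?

13:45 on Jul 20

Convert departure to UTC: 16:28 − 5:45 = 10:43 UTC on Jul 18.
Add 14 hours and 12 minutes leg 1 → 00:55 UTC (Jul 19).
Add 4 hours layover in Cinderford → 04:55 UTC.
Add 12 hours 52 minutes leg 2 → 17:47 UTC.
Add 3 hours and 43 minutes layover in Isla Perdida → 21:30 UTC.
Add 10 hours and 40 minutes leg 3 → 08:10 UTC (Jul 20).
Add 1 hour layover in Saltmere → 09:10 UTC.
Add 1 hour and 35 minutes leg 4 → 10:45 UTC.
Riyadh is UTC+3:00, so local arrival = 10:45 + 3:00 = 13:45 on Jul 20.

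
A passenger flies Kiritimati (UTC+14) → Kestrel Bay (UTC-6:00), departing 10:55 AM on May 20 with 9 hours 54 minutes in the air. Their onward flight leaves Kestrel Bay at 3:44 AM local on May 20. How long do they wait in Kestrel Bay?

2 hours 55 minutes

Convert departure to UTC: 10:55 AM − 14:00 = 8:55 PM UTC on May 19.
Add 9 hours 54 minutes flight time → 6:49 AM UTC (May 20).
Kestrel Bay is UTC−6:00, so local arrival = 6:49 AM − 6:00 = 12:49 AM on May 20.
Layover = 3:44 AM − 12:49 AM = 2 hours 55 minutes.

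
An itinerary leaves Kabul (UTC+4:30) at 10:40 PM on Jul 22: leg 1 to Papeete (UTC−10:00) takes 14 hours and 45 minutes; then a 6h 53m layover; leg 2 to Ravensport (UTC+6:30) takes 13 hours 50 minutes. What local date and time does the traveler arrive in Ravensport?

12:08 PM on July 24

Convert departure to UTC: 10:40 PM − 4:30 = 6:10 PM UTC on Jul 22.
Add 14 hours and 45 minutes leg 1 → 8:55 AM UTC (Jul 23).
Add 6 hours 53 minutes layover in Papeete → 3:48 PM UTC.
Add 13 hours and 50 minutes leg 2 → 5:38 AM UTC (Jul 24).
Ravensport is UTC+6:30, so local arrival = 5:38 AM + 6:30 = 12:08 PM on Jul 24.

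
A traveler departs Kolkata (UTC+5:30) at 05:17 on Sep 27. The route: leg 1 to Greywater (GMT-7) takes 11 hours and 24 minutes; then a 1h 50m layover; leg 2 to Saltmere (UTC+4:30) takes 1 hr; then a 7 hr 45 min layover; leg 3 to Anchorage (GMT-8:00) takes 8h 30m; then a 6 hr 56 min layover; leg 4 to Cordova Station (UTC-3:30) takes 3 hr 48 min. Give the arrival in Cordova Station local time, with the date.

Convert departure to UTC: 05:17 − 5:30 = 23:47 UTC on Sep 26.
Add 11 hours 24 minutes leg 1 → 11:11 UTC (Sep 27).
Add 1 hour 50 minutes layover in Greywater → 13:01 UTC.
Add 1 hour leg 2 → 14:01 UTC.
Add 7 hours 45 minutes layover in Saltmere → 21:46 UTC.
Add 8 hours and 30 minutes leg 3 → 06:16 UTC (Sep 28).
Add 6 hours and 56 minutes layover in Anchorage → 13:12 UTC.
Add 3 hours and 48 minutes leg 4 → 17:00 UTC.
Cordova Station is UTC−3:30, so local arrival = 17:00 − 3:30 = 13:30 on Sep 28.

13:30 on September 28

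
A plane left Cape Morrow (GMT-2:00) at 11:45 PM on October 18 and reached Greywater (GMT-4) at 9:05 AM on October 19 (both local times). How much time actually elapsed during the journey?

Departure in UTC: 11:45 PM + 2:00 = 1:45 AM on Oct 19.
Arrival in UTC: 9:05 AM + 4:00 = 1:05 PM on Oct 19.
Elapsed = 1:05 PM − 1:45 AM = 11 hours 20 minutes.

11 hours 20 minutes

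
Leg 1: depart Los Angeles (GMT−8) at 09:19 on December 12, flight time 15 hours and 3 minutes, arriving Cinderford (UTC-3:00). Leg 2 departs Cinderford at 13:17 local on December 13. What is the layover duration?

7 hours 55 minutes

Convert departure to UTC: 09:19 + 8:00 = 17:19 UTC on Dec 12.
Add 15 hours 3 minutes flight time → 08:22 UTC (Dec 13).
Cinderford is UTC−3:00, so local arrival = 08:22 − 3:00 = 05:22 on Dec 13.
Layover = 13:17 − 05:22 = 7 hours 55 minutes.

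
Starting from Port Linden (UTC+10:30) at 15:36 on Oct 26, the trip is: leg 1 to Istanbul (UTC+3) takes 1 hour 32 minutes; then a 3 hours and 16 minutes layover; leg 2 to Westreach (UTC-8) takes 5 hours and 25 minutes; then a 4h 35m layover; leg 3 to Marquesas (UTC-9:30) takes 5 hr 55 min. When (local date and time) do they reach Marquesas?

Convert departure to UTC: 15:36 − 10:30 = 05:06 UTC on Oct 26.
Add 1 hour and 32 minutes leg 1 → 06:38 UTC.
Add 3 hours 16 minutes layover in Istanbul → 09:54 UTC.
Add 5 hours 25 minutes leg 2 → 15:19 UTC.
Add 4 hours 35 minutes layover in Westreach → 19:54 UTC.
Add 5 hours and 55 minutes leg 3 → 01:49 UTC (Oct 27).
Marquesas is UTC−9:30, so local arrival = 01:49 − 9:30 = 16:19 on Oct 26.

16:19 on Oct 26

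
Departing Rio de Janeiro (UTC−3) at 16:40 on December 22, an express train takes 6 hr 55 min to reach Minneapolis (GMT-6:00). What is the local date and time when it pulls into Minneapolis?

20:35 on Dec 22

Convert departure to UTC: 16:40 + 3:00 = 19:40 UTC on Dec 22.
Add 6 hours and 55 minutes travel time → 02:35 UTC (Dec 23).
Minneapolis is UTC−6:00, so local arrival = 02:35 − 6:00 = 20:35 on Dec 22.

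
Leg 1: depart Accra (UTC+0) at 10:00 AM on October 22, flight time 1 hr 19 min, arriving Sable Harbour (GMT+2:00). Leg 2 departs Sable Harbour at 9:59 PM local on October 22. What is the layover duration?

Accra is at UTC+0, so departure is already 10:00 AM UTC on Oct 22.
Add 1 hour 19 minutes flight time → 11:19 AM UTC.
Sable Harbour is UTC+2:00, so local arrival = 11:19 AM + 2:00 = 1:19 PM on Oct 22.
Layover = 9:59 PM − 1:19 PM = 8 hours 40 minutes.

8 hours 40 minutes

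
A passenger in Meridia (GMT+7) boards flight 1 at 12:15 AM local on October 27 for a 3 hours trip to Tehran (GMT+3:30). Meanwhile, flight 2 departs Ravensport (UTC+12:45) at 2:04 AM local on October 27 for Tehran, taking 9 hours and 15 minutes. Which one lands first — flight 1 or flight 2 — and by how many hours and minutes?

Flight 1 in UTC: 12:15 AM − 7:00 = 5:15 PM on Oct 26.
+3 hours → arrive 8:15 PM UTC on Oct 26.
Flight 2 in UTC: 2:04 AM − 12:45 = 1:19 PM on Oct 26.
+9 hours and 15 minutes → arrive 10:34 PM UTC on Oct 26.
Flight 1 lands earlier by 2 hours 19 minutes.

the first, by 2 hours 19 minutes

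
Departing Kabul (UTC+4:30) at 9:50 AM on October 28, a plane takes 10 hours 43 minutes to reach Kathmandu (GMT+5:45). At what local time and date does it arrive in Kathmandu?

9:48 PM on Oct 28

Convert departure to UTC: 9:50 AM − 4:30 = 5:20 AM UTC on Oct 28.
Add 10 hours 43 minutes travel time → 4:03 PM UTC.
Kathmandu is UTC+5:45, so local arrival = 4:03 PM + 5:45 = 9:48 PM on Oct 28.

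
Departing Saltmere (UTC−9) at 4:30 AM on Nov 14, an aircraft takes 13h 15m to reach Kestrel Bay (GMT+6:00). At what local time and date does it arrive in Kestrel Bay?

8:45 AM on Nov 15

Kestrel Bay is 15:00 ahead of Saltmere.
After 13 hours and 15 minutes it is 5:45 PM in Saltmere.
Shift by the zone difference: 5:45 PM + 15:00 = 8:45 AM on Nov 15 in Kestrel Bay.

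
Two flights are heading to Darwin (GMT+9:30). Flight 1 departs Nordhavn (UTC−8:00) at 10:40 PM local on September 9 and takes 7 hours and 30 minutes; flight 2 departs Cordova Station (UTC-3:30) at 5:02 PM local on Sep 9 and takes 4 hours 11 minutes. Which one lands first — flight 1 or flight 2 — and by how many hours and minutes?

the second, by 13 hours 27 minutes

Flight 1 in UTC: 10:40 PM + 8:00 = 6:40 AM on Sep 10.
+7 hours and 30 minutes → arrive 2:10 PM UTC on Sep 10.
Flight 2 in UTC: 5:02 PM + 3:30 = 8:32 PM on Sep 9.
+4 hours and 11 minutes → arrive 12:43 AM UTC on Sep 10.
Flight 2 lands earlier by 13 hours 27 minutes.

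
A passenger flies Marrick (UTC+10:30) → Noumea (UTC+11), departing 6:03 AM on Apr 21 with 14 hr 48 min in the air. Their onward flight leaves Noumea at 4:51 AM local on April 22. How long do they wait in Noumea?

Convert departure to UTC: 6:03 AM − 10:30 = 7:33 PM UTC on Apr 20.
Add 14 hours 48 minutes flight time → 10:21 AM UTC (Apr 21).
Noumea is UTC+11:00, so local arrival = 10:21 AM + 11:00 = 9:21 PM on Apr 21.
Layover = 4:51 AM − 9:21 PM (+1 day) = 7 hours 30 minutes.

7 hours 30 minutes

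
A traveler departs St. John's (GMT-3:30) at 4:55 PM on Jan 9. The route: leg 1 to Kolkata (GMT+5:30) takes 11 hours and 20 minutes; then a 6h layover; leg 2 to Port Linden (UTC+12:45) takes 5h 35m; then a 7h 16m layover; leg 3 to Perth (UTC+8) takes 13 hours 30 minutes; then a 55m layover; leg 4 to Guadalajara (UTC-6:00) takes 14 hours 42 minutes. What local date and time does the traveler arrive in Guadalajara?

1:43 AM on January 12

Convert departure to UTC: 4:55 PM + 3:30 = 8:25 PM UTC on Jan 9.
Add 11 hours and 20 minutes leg 1 → 7:45 AM UTC (Jan 10).
Add 6 hours layover in Kolkata → 1:45 PM UTC.
Add 5 hours and 35 minutes leg 2 → 7:20 PM UTC.
Add 7 hours and 16 minutes layover in Port Linden → 2:36 AM UTC (Jan 11).
Add 13 hours 30 minutes leg 3 → 4:06 PM UTC.
Add 55 minutes layover in Perth → 5:01 PM UTC.
Add 14 hours 42 minutes leg 4 → 7:43 AM UTC (Jan 12).
Guadalajara is UTC−6:00, so local arrival = 7:43 AM − 6:00 = 1:43 AM on Jan 12.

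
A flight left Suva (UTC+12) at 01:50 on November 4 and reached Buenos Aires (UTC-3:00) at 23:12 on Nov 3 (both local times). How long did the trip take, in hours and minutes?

Departure in UTC: 01:50 − 12:00 = 13:50 on Nov 3.
Arrival in UTC: 23:12 + 3:00 = 02:12 on Nov 4.
Elapsed = 02:12 − 13:50 (+1 day) = 12 hours 22 minutes.

12 hours 22 minutes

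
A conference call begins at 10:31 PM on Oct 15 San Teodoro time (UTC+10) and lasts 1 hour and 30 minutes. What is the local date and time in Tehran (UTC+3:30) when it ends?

5:31 PM on Oct 15

Convert start to UTC: 10:31 PM − 10:00 = 12:31 PM UTC on Oct 15.
Add 1 hour 30 minutes duration → 2:01 PM UTC.
Tehran is UTC+3:30, so local end time = 2:01 PM + 3:30 = 5:31 PM on Oct 15.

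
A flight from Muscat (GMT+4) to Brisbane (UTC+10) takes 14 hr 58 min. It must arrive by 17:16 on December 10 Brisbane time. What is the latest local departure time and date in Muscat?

Target arrival in UTC: 17:16 − 10:00 = 07:16 on Dec 10.
Subtract 14 hours 58 minutes → departure 16:18 UTC on Dec 9.
Muscat is UTC+4:00: 16:18 + 4:00 = 20:18 on Dec 9.

20:18 on Dec 9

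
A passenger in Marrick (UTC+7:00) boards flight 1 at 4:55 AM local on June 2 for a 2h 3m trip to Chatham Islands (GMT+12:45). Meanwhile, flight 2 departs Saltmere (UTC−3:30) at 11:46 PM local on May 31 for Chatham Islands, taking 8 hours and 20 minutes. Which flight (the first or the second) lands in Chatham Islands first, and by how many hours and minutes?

the second, by 12 hours 22 minutes

Flight 1 in UTC: 4:55 AM − 7:00 = 9:55 PM on Jun 1.
+2 hours and 3 minutes → arrive 11:58 PM UTC on Jun 1.
Flight 2 in UTC: 11:46 PM + 3:30 = 3:16 AM on Jun 1.
+8 hours 20 minutes → arrive 11:36 AM UTC on Jun 1.
Flight 2 lands earlier by 12 hours 22 minutes.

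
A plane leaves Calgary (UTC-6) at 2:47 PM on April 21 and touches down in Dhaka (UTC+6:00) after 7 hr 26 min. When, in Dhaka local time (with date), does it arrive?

10:13 AM on Apr 22

Dhaka is 12:00 ahead of Calgary.
After 7 hours 26 minutes it is 10:13 PM in Calgary.
Shift by the zone difference: 10:13 PM + 12:00 = 10:13 AM on Apr 22 in Dhaka.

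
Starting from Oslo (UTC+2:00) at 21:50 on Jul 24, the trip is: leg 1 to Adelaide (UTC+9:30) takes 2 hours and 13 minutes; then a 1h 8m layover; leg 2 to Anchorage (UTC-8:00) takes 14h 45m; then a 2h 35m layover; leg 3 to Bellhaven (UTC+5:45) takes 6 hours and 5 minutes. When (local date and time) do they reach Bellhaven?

Convert departure to UTC: 21:50 − 2:00 = 19:50 UTC on Jul 24.
Add 2 hours and 13 minutes leg 1 → 22:03 UTC.
Add 1 hour and 8 minutes layover in Adelaide → 23:11 UTC.
Add 14 hours 45 minutes leg 2 → 13:56 UTC (Jul 25).
Add 2 hours 35 minutes layover in Anchorage → 16:31 UTC.
Add 6 hours and 5 minutes leg 3 → 22:36 UTC.
Bellhaven is UTC+5:45, so local arrival = 22:36 + 5:45 = 04:21 on Jul 26.

04:21 on July 26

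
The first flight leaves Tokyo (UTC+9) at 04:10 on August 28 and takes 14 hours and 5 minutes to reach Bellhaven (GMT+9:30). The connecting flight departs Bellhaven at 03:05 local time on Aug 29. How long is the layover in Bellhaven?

Convert departure to UTC: 04:10 − 9:00 = 19:10 UTC on Aug 27.
Add 14 hours and 5 minutes flight time → 09:15 UTC (Aug 28).
Bellhaven is UTC+9:30, so local arrival = 09:15 + 9:30 = 18:45 on Aug 28.
Layover = 03:05 − 18:45 (+1 day) = 8 hours 20 minutes.

8 hours 20 minutes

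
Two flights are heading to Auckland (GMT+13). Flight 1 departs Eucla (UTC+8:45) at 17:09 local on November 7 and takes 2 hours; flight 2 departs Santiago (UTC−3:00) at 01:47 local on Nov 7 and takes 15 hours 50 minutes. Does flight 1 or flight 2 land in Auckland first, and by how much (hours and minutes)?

Flight 1 in UTC: 17:09 − 8:45 = 08:24 on Nov 7.
+2 hours → arrive 10:24 UTC on Nov 7.
Flight 2 in UTC: 01:47 + 3:00 = 04:47 on Nov 7.
+15 hours and 50 minutes → arrive 20:37 UTC on Nov 7.
Flight 1 lands earlier by 10 hours 13 minutes.

the first, by 10 hours 13 minutes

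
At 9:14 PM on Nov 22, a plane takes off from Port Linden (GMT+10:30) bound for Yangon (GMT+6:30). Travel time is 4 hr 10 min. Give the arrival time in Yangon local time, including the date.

Convert departure to UTC: 9:14 PM − 10:30 = 10:44 AM UTC on Nov 22.
Add 4 hours and 10 minutes travel time → 2:54 PM UTC.
Yangon is UTC+6:30, so local arrival = 2:54 PM + 6:30 = 9:24 PM on Nov 22.

9:24 PM on Nov 22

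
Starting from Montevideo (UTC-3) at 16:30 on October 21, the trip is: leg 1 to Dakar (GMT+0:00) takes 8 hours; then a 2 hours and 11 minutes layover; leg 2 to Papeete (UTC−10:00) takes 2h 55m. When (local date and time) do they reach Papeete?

22:36 on October 21

Convert departure to UTC: 16:30 + 3:00 = 19:30 UTC on Oct 21.
Add 8 hours leg 1 → 03:30 UTC (Oct 22).
Add 2 hours and 11 minutes layover in Dakar → 05:41 UTC.
Add 2 hours and 55 minutes leg 2 → 08:36 UTC.
Papeete is UTC−10:00, so local arrival = 08:36 − 10:00 = 22:36 on Oct 21.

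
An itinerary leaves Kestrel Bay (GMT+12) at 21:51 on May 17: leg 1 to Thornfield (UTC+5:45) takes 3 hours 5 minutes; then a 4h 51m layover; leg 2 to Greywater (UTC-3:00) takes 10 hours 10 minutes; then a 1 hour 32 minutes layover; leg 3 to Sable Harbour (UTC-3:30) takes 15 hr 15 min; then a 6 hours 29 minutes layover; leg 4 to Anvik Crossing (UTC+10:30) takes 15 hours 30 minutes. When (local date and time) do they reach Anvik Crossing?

05:13 on May 20

Convert departure to UTC: 21:51 − 12:00 = 09:51 UTC on May 17.
Add 3 hours 5 minutes leg 1 → 12:56 UTC.
Add 4 hours and 51 minutes layover in Thornfield → 17:47 UTC.
Add 10 hours and 10 minutes leg 2 → 03:57 UTC (May 18).
Add 1 hour 32 minutes layover in Greywater → 05:29 UTC.
Add 15 hours and 15 minutes leg 3 → 20:44 UTC.
Add 6 hours and 29 minutes layover in Sable Harbour → 03:13 UTC (May 19).
Add 15 hours and 30 minutes leg 4 → 18:43 UTC.
Anvik Crossing is UTC+10:30, so local arrival = 18:43 + 10:30 = 05:13 on May 20.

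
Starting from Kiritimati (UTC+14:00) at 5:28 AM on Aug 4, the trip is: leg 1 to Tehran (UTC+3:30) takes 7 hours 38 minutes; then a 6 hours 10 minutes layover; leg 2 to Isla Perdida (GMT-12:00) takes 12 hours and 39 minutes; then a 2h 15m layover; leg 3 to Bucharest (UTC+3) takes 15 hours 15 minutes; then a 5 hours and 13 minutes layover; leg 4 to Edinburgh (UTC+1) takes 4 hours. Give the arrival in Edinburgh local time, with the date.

Convert departure to UTC: 5:28 AM − 14:00 = 3:28 PM UTC on Aug 3.
Add 7 hours and 38 minutes leg 1 → 11:06 PM UTC.
Add 6 hours and 10 minutes layover in Tehran → 5:16 AM UTC (Aug 4).
Add 12 hours and 39 minutes leg 2 → 5:55 PM UTC.
Add 2 hours 15 minutes layover in Isla Perdida → 8:10 PM UTC.
Add 15 hours 15 minutes leg 3 → 11:25 AM UTC (Aug 5).
Add 5 hours 13 minutes layover in Bucharest → 4:38 PM UTC.
Add 4 hours leg 4 → 8:38 PM UTC.
Edinburgh is UTC+1:00, so local arrival = 8:38 PM + 1:00 = 9:38 PM on Aug 5.

9:38 PM on August 5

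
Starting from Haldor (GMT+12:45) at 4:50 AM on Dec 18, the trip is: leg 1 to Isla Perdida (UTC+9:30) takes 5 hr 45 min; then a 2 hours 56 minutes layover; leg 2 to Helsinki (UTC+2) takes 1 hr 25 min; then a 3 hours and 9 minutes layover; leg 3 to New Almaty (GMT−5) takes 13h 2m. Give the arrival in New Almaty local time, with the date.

Convert departure to UTC: 4:50 AM − 12:45 = 4:05 PM UTC on Dec 17.
Add 5 hours 45 minutes leg 1 → 9:50 PM UTC.
Add 2 hours and 56 minutes layover in Isla Perdida → 12:46 AM UTC (Dec 18).
Add 1 hour 25 minutes leg 2 → 2:11 AM UTC.
Add 3 hours 9 minutes layover in Helsinki → 5:20 AM UTC.
Add 13 hours and 2 minutes leg 3 → 6:22 PM UTC.
New Almaty is UTC−5:00, so local arrival = 6:22 PM − 5:00 = 1:22 PM on Dec 18.

1:22 PM on Dec 18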